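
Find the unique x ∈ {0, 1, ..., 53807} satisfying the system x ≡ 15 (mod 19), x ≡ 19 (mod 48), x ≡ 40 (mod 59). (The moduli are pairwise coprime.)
x ≡ 13315 (mod 53808); the representative in [0, 53808) is 13315

The moduli 19, 48, 59 are pairwise coprime, so by the CRT there is a unique solution mod 19·48·59 = 53808.
Solve by successive substitution. Start with x ≡ 15 (mod 19).
  Combine with x ≡ 19 (mod 48): write x = 15 + 19·t and require 15 + 19·t ≡ 19 (mod 48), i.e. 19·t ≡ 19 − 15 ≡ 4 (mod 48). Since 19^(−1) ≡ 43 (mod 48), t ≡ 43·4 ≡ 28 (mod 48). So x ≡ 15 + 19·28 = 547 (mod 912).
  Combine with x ≡ 40 (mod 59): write x = 547 + 912·t and require 547 + 912·t ≡ 40 (mod 59), i.e. 912·t ≡ 40 − 547 ≡ 24 (mod 59). Since 912^(−1) ≡ 35 (mod 59) (912 ≡ 27 (mod 59)), t ≡ 35·24 ≡ 14 (mod 59). So x ≡ 547 + 912·14 = 13315 (mod 53808).
Unique solution in [0, 53808): x = 13315.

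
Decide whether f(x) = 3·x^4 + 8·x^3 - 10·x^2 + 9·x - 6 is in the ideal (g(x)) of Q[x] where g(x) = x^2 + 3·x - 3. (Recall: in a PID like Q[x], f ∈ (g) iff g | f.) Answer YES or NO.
YES

In Q[x] the ideal (g) consists of all multiples of g, so f ∈ (g) iff g | f, i.e. iff the remainder of f on division by g is 0. Divide f by g (g is monic, so eliminate the leading term of the running remainder at each step):
  leading term 3·x^4: subtract (3·x^2)·g(x) = 3·x^4 + 9·x^3 - 9·x^2, leaving -x^3 - x^2 + 9·x - 6
  leading term -x^3: subtract (-x)·g(x) = -x^3 - 3·x^2 + 3·x, leaving 2·x^2 + 6·x - 6
  leading term 2·x^2: subtract (2)·g(x) = 2·x^2 + 6·x - 6, leaving 0
The remainder is 0, so f(x) = g(x) · h(x) with h(x) = 3·x^2 - x + 2. Hence g | f, i.e. f ∈ (g).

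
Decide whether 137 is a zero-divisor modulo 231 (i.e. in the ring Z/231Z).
gcd(137, 231) = 1, so 137 is a unit in Z/231Z (it has a multiplicative inverse). A unit cannot be a zero-divisor: if 137·b ≡ 0 then multiplying both sides by 137^(−1) gives b ≡ 0. So 137 is not a zero-divisor.

Final answer: NO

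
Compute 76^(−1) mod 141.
76^(−1) ≡ 13 (mod 141)

Apply the extended Euclidean algorithm to (141, 76), tracking rows (r, s, t) with s·141 + t·76 = r. Each division r_prev = q·r_cur + r_new produces the new row as (previous row) − q·(current row):
  row A: (141, 1, 0)   [1·141 + 0·76 = 141]
  row B: (76, 0, 1)   [0·141 + 1·76 = 76]
  141 = 1·76 + 65   → row C = row A − 1·row B = (65, 1, −1)   [check: 1·141 − 1·76 = 65]
  76 = 1·65 + 11   → row D = row B − 1·row C = (11, −1, 2)   [check: −1·141 + 2·76 = 11]
  65 = 5·11 + 10   → row E = row C − 5·row D = (10, 6, −11)   [check: 6·141 − 11·76 = 10]
  11 = 1·10 + 1   → row F = row D − 1·row E = (1, −7, 13)   [check: −7·141 + 13·76 = 1]
  10 = 10·1 + 0   → remainder 0, stop. gcd = 1 (last nonzero row F).
The gcd is 1, so 76 is invertible mod 141. The last nonzero row gives −7·141 + 13·76 = 1, so t = 13. So 76^(−1) ≡ 13 (mod 141). Verify: 76 · 13 = 988 ≡ 1 (mod 141). ✓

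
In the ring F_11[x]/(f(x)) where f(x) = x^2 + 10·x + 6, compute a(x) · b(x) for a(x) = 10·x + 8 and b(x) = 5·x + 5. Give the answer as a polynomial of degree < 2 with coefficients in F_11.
a · b ≡ 8·x + 4 (mod f(x))

Multiply as integer polynomials: a · b = 50·x^2 + 90·x + 40. Reducing coefficients mod 11: a · b ≡ 6·x^2 + 2·x + 7. Now divide by f(x) = x^2 + 10·x + 6 in F_11[x], eliminating the leading term at each step:
  leading term 6·x^2: subtract (6)·f(x) = 6·x^2 + 5·x + 3, leaving 8·x + 4 (coefficients mod 11)
The degree is now < 2, so this is the remainder. Hence a · b ≡ 8·x + 4 in F_11[x]/(f).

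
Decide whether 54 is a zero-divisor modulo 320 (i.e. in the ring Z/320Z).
YES

gcd(54, 320) = 2 > 1, so 54 is not a unit in Z/320Z. In Z/nZ every nonzero non-unit is a zero-divisor: explicitly, take b = 320/gcd = 160 ≠ 0 (mod 320); then 54·160 = 8640 = 27·320, i.e. 54·160 ≡ 0 (mod 320). So 54 is a zero-divisor.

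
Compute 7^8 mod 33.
Use repeated squaring. Binary(8) = 1000. Walk through the bits of the exponent 8 left-to-right: at each bit after the leading one, square the running value, then multiply by 7 if the bit is 1 (always reducing mod 33):
  bit 1 = 1 (leading): start with 7.
  bit 2 = 0: square 7^2 = 49 ≡ 16 (mod 33).
  bit 3 = 0: square 16^2 = 256 ≡ 25 (mod 33).
  bit 4 = 0: square 25^2 = 625 ≡ 31 (mod 33).
Final value: 7^8 ≡ 31 (mod 33).

Final answer: 31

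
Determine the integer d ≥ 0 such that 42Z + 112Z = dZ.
In the PID Z, (a, b) is generated by gcd(a, b). Compute gcd(112, 42) with the extended Euclidean algorithm, tracking rows (r, s, t) with s·112 + t·42 = r:
  row A: (112, 1, 0)   [1·112 + 0·42 = 112]
  row B: (42, 0, 1)   [0·112 + 1·42 = 42]
  112 = 2·42 + 28   → row C = row A − 2·row B = (28, 1, −2)   [check: 1·112 − 2·42 = 28]
  42 = 1·28 + 14   → row D = row B − 1·row C = (14, −1, 3)   [check: −1·112 + 3·42 = 14]
  28 = 2·14 + 0   → remainder 0, stop. gcd = 14 (last nonzero row D).
So gcd(42, 112) = 14, with Bézout identity −1·112 + 3·42 = 14. Containment (⊇): the Bézout identity exhibits 14 as an element of (42, 112), giving (14) ⊆ (42, 112). Containment (⊆): since 14 | 42 and 14 | 112 (42 = 14·3, 112 = 14·8), every Z-linear combination of 42 and 112 is divisible by 14, so (42, 112) ⊆ (14). Therefore (42, 112) = (14), d = 14.

Final answer: (42, 112) = (14); d = 14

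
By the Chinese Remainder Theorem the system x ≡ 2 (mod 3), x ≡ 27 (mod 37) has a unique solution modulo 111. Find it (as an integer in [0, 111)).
The moduli 3, 37 are pairwise coprime, so by the CRT there is a unique solution mod 3·37 = 111.
Solve by successive substitution. Start with x ≡ 2 (mod 3).
  Combine with x ≡ 27 (mod 37): write x = 2 + 3·t and require 2 + 3·t ≡ 27 (mod 37), i.e. 3·t ≡ 27 − 2 ≡ 25 (mod 37). Since 3^(−1) ≡ 25 (mod 37), t ≡ 25·25 ≡ 33 (mod 37). So x ≡ 2 + 3·33 = 101 (mod 111).
Unique solution in [0, 111): x = 101.

Final answer: x ≡ 101 (mod 111); the representative in [0, 111) is 101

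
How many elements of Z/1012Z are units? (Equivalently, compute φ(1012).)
Z/1012Z has φ(1012) = 440 units

An element a ∈ Z/1012Z is a unit iff gcd(a, 1012) = 1, so the number of units is φ(1012). φ is multiplicative, with φ(p^e) = p^e − p^(e−1). Factorise 1012 = 2^2 · 11 · 23. Then
  φ(1012) = (2^2 − 2^1) · (11 − 1) · (23 − 1) = 2 · 10 · 22 = 440.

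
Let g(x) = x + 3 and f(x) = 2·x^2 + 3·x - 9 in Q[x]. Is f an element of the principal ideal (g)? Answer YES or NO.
YES

In Q[x] the ideal (g) consists of all multiples of g, so f ∈ (g) iff g | f, i.e. iff the remainder of f on division by g is 0. Divide f by g (g is monic, so eliminate the leading term of the running remainder at each step):
  leading term 2·x^2: subtract (2·x)·g(x) = 2·x^2 + 6·x, leaving -3·x - 9
  leading term -3·x: subtract (-3)·g(x) = -3·x - 9, leaving 0
The remainder is 0, so f(x) = g(x) · h(x) with h(x) = 2·x - 3. Hence g | f, i.e. f ∈ (g).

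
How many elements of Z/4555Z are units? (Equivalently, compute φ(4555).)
Z/4555Z has φ(4555) = 3640 units

An element a ∈ Z/4555Z is a unit iff gcd(a, 4555) = 1, so the number of units is φ(4555). φ is multiplicative, with φ(p^e) = p^e − p^(e−1). Factorise 4555 = 5 · 911. Then
  φ(4555) = (5 − 1) · (911 − 1) = 4 · 910 = 3640.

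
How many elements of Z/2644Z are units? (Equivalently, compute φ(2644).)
Z/2644Z has φ(2644) = 1320 units

An element a ∈ Z/2644Z is a unit iff gcd(a, 2644) = 1, so the number of units is φ(2644). φ is multiplicative, with φ(p^e) = p^e − p^(e−1). Factorise 2644 = 2^2 · 661. Then
  φ(2644) = (2^2 − 2^1) · (661 − 1) = 2 · 660 = 1320.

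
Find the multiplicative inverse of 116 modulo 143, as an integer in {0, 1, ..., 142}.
116^(−1) ≡ 90 (mod 143)

Apply the extended Euclidean algorithm to (143, 116), tracking rows (r, s, t) with s·143 + t·116 = r. Each division r_prev = q·r_cur + r_new produces the new row as (previous row) − q·(current row):
  row A: (143, 1, 0)   [1·143 + 0·116 = 143]
  row B: (116, 0, 1)   [0·143 + 1·116 = 116]
  143 = 1·116 + 27   → row C = row A − 1·row B = (27, 1, −1)   [check: 1·143 − 1·116 = 27]
  116 = 4·27 + 8   → row D = row B − 4·row C = (8, −4, 5)   [check: −4·143 + 5·116 = 8]
  27 = 3·8 + 3   → row E = row C − 3·row D = (3, 13, −16)   [check: 13·143 − 16·116 = 3]
  8 = 2·3 + 2   → row F = row D − 2·row E = (2, −30, 37)   [check: −30·143 + 37·116 = 2]
  3 = 1·2 + 1   → row G = row E − 1·row F = (1, 43, −53)   [check: 43·143 − 53·116 = 1]
  2 = 2·1 + 0   → remainder 0, stop. gcd = 1 (last nonzero row G).
The gcd is 1, so 116 is invertible mod 143. The last nonzero row gives 43·143 − 53·116 = 1, so t = −53. So 116^(−1) ≡ −53 ≡ 90 (mod 143). Verify: 116 · 90 = 10440 ≡ 1 (mod 143). ✓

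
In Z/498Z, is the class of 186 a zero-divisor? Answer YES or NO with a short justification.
gcd(186, 498) = 6 > 1, so 186 is not a unit in Z/498Z. In Z/nZ every nonzero non-unit is a zero-divisor: explicitly, take b = 498/gcd = 83 ≠ 0 (mod 498); then 186·83 = 15438 = 31·498, i.e. 186·83 ≡ 0 (mod 498). So 186 is a zero-divisor.

Final answer: YES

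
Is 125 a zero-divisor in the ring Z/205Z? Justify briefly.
YES

gcd(125, 205) = 5 > 1, so 125 is not a unit in Z/205Z. In Z/nZ every nonzero non-unit is a zero-divisor: explicitly, take b = 205/gcd = 41 ≠ 0 (mod 205); then 125·41 = 5125 = 25·205, i.e. 125·41 ≡ 0 (mod 205). So 125 is a zero-divisor.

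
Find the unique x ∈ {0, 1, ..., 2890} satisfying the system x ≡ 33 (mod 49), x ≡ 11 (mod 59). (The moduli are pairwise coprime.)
x ≡ 719 (mod 2891); the representative in [0, 2891) is 719

The moduli 49, 59 are pairwise coprime, so by the CRT there is a unique solution mod 49·59 = 2891.
Solve by successive substitution. Start with x ≡ 33 (mod 49).
  Combine with x ≡ 11 (mod 59): write x = 33 + 49·t and require 33 + 49·t ≡ 11 (mod 59), i.e. 49·t ≡ 11 − 33 ≡ 37 (mod 59). Since 49^(−1) ≡ 53 (mod 59), t ≡ 53·37 ≡ 14 (mod 59). So x ≡ 33 + 49·14 = 719 (mod 2891).
Unique solution in [0, 2891): x = 719.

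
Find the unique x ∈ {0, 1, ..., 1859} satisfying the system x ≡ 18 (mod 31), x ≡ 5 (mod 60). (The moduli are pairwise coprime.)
x ≡ 545 (mod 1860); the representative in [0, 1860) is 545

The moduli 31, 60 are pairwise coprime, so by the CRT there is a unique solution mod 31·60 = 1860.
Solve by successive substitution. Start with x ≡ 18 (mod 31).
  Combine with x ≡ 5 (mod 60): write x = 18 + 31·t and require 18 + 31·t ≡ 5 (mod 60), i.e. 31·t ≡ 5 − 18 ≡ 47 (mod 60). Since 31^(−1) ≡ 31 (mod 60), t ≡ 31·47 ≡ 17 (mod 60). So x ≡ 18 + 31·17 = 545 (mod 1860).
Unique solution in [0, 1860): x = 545.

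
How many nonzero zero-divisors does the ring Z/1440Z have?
Z/1440Z has 1055 nonzero zero-divisors

In Z/1440Z each nonzero element is either a unit (gcd with 1440 is 1) or a zero-divisor (gcd > 1). The number of units is φ(1440): factorise 1440 = 2^5 · 3^2 · 5, so φ(1440) = (2^5 − 2^4) · (3^2 − 3^1) · (5 − 1) = 16 · 6 · 4 = 384. The nonzero elements number 1440 − 1 = 1439. Hence the nonzero zero-divisors number 1439 − 384 = 1055.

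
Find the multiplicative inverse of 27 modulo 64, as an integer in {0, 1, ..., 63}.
Apply the extended Euclidean algorithm to (64, 27), tracking rows (r, s, t) with s·64 + t·27 = r. Each division r_prev = q·r_cur + r_new produces the new row as (previous row) − q·(current row):
  row A: (64, 1, 0)   [1·64 + 0·27 = 64]
  row B: (27, 0, 1)   [0·64 + 1·27 = 27]
  64 = 2·27 + 10   → row C = row A − 2·row B = (10, 1, −2)   [check: 1·64 − 2·27 = 10]
  27 = 2·10 + 7   → row D = row B − 2·row C = (7, −2, 5)   [check: −2·64 + 5·27 = 7]
  10 = 1·7 + 3   → row E = row C − 1·row D = (3, 3, −7)   [check: 3·64 − 7·27 = 3]
  7 = 2·3 + 1   → row F = row D − 2·row E = (1, −8, 19)   [check: −8·64 + 19·27 = 1]
  3 = 3·1 + 0   → remainder 0, stop. gcd = 1 (last nonzero row F).
The gcd is 1, so 27 is invertible mod 64. The last nonzero row gives −8·64 + 19·27 = 1, so t = 19. So 27^(−1) ≡ 19 (mod 64). Verify: 27 · 19 = 513 ≡ 1 (mod 64). ✓

Final answer: 27^(−1) ≡ 19 (mod 64)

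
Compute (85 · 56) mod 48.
Reduce the factors first: 85 ≡ 37, 56 ≡ 8 (mod 48), so 85 · 56 ≡ 37 · 8 (mod 48). 37 · 8 = 296. Dividing by 48: 296 = 6·48 + 8. So (85 · 56) mod 48 = 8.

Final answer: 8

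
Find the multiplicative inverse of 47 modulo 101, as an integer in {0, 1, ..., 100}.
Apply the extended Euclidean algorithm to (101, 47), tracking rows (r, s, t) with s·101 + t·47 = r. Each division r_prev = q·r_cur + r_new produces the new row as (previous row) − q·(current row):
  row A: (101, 1, 0)   [1·101 + 0·47 = 101]
  row B: (47, 0, 1)   [0·101 + 1·47 = 47]
  101 = 2·47 + 7   → row C = row A − 2·row B = (7, 1, −2)   [check: 1·101 − 2·47 = 7]
  47 = 6·7 + 5   → row D = row B − 6·row C = (5, −6, 13)   [check: −6·101 + 13·47 = 5]
  7 = 1·5 + 2   → row E = row C − 1·row D = (2, 7, −15)   [check: 7·101 − 15·47 = 2]
  5 = 2·2 + 1   → row F = row D − 2·row E = (1, −20, 43)   [check: −20·101 + 43·47 = 1]
  2 = 2·1 + 0   → remainder 0, stop. gcd = 1 (last nonzero row F).
The gcd is 1, so 47 is invertible mod 101. The last nonzero row gives −20·101 + 43·47 = 1, so t = 43. So 47^(−1) ≡ 43 (mod 101). Verify: 47 · 43 = 2021 ≡ 1 (mod 101). ✓

Final answer: 47^(−1) ≡ 43 (mod 101)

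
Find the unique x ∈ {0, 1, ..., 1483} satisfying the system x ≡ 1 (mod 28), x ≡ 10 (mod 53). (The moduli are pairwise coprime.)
x ≡ 169 (mod 1484); the representative in [0, 1484) is 169

The moduli 28, 53 are pairwise coprime, so by the CRT there is a unique solution mod 28·53 = 1484.
Solve by successive substitution. Start with x ≡ 1 (mod 28).
  Combine with x ≡ 10 (mod 53): write x = 1 + 28·t and require 1 + 28·t ≡ 10 (mod 53), i.e. 28·t ≡ 10 − 1 ≡ 9 (mod 53). Since 28^(−1) ≡ 36 (mod 53), t ≡ 36·9 ≡ 6 (mod 53). So x ≡ 1 + 28·6 = 169 (mod 1484).
Unique solution in [0, 1484): x = 169.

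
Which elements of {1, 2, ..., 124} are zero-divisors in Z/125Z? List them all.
An element a ∈ Z/125Z (with a ≠ 0) is a zero-divisor iff gcd(a, 125) > 1 (because a is a unit precisely when gcd(a, n) = 1, and in Z/nZ every nonzero, non-unit element is a zero-divisor). Scan a = 1, ..., 124 and keep those with gcd(a, 125) > 1:
  gcd(5, 125) = 5, gcd(10, 125) = 5, gcd(15, 125) = 5, gcd(20, 125) = 5, gcd(25, 125) = 25, gcd(30, 125) = 5, gcd(35, 125) = 5, gcd(40, 125) = 5, gcd(45, 125) = 5, gcd(50, 125) = 25, gcd(55, 125) = 5, gcd(60, 125) = 5, gcd(65, 125) = 5, gcd(70, 125) = 5, gcd(75, 125) = 25, gcd(80, 125) = 5, gcd(85, 125) = 5, gcd(90, 125) = 5, gcd(95, 125) = 5, gcd(100, 125) = 25, gcd(105, 125) = 5, gcd(110, 125) = 5, gcd(115, 125) = 5, gcd(120, 125) = 5.
All other a ∈ {1, ..., 124} have gcd(a, 125) = 1 and are units. So the nonzero zero-divisors are exactly the 24 values of a appearing in this scan.

Final answer: nonzero zero-divisors of Z/125Z = {5, 10, 15, 20, 25, 30, 35, 40, 45, 50, 55, 60, 65, 70, 75, 80, 85, 90, 95, 100, 105, 110, 115, 120}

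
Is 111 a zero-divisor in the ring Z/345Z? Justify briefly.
gcd(111, 345) = 3 > 1, so 111 is not a unit in Z/345Z. In Z/nZ every nonzero non-unit is a zero-divisor: explicitly, take b = 345/gcd = 115 ≠ 0 (mod 345); then 111·115 = 12765 = 37·345, i.e. 111·115 ≡ 0 (mod 345). So 111 is a zero-divisor.

Final answer: YES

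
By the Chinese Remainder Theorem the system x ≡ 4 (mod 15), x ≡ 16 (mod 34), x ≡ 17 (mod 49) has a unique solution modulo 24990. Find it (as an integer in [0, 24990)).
x ≡ 18784 (mod 24990); the representative in [0, 24990) is 18784

The moduli 15, 34, 49 are pairwise coprime, so by the CRT there is a unique solution mod 15·34·49 = 24990.
Solve by successive substitution. Start with x ≡ 4 (mod 15).
  Combine with x ≡ 16 (mod 34): write x = 4 + 15·t and require 4 + 15·t ≡ 16 (mod 34), i.e. 15·t ≡ 16 − 4 ≡ 12 (mod 34). Since 15^(−1) ≡ 25 (mod 34), t ≡ 25·12 ≡ 28 (mod 34). So x ≡ 4 + 15·28 = 424 (mod 510).
  Combine with x ≡ 17 (mod 49): write x = 424 + 510·t and require 424 + 510·t ≡ 17 (mod 49), i.e. 510·t ≡ 17 − 424 ≡ 34 (mod 49). Since 510^(−1) ≡ 27 (mod 49) (510 ≡ 20 (mod 49)), t ≡ 27·34 ≡ 36 (mod 49). So x ≡ 424 + 510·36 = 18784 (mod 24990).
Unique solution in [0, 24990): x = 18784.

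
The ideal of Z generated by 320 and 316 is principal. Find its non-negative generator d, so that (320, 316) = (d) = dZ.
In the PID Z, (a, b) is generated by gcd(a, b). Compute gcd(320, 316) with the extended Euclidean algorithm, tracking rows (r, s, t) with s·320 + t·316 = r:
  row A: (320, 1, 0)   [1·320 + 0·316 = 320]
  row B: (316, 0, 1)   [0·320 + 1·316 = 316]
  320 = 1·316 + 4   → row C = row A − 1·row B = (4, 1, −1)   [check: 1·320 − 1·316 = 4]
  316 = 79·4 + 0   → remainder 0, stop. gcd = 4 (last nonzero row C).
So gcd(320, 316) = 4, with Bézout identity 1·320 − 1·316 = 4. Containment (⊇): the Bézout identity exhibits 4 as an element of (320, 316), giving (4) ⊆ (320, 316). Containment (⊆): since 4 | 320 and 4 | 316 (320 = 4·80, 316 = 4·79), every Z-linear combination of 320 and 316 is divisible by 4, so (320, 316) ⊆ (4). Therefore (320, 316) = (4), d = 4.

Final answer: (320, 316) = (4); d = 4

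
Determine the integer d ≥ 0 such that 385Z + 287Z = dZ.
(385, 287) = (7); d = 7

In the PID Z, (a, b) is generated by gcd(a, b). Compute gcd(385, 287) with the extended Euclidean algorithm, tracking rows (r, s, t) with s·385 + t·287 = r:
  row A: (385, 1, 0)   [1·385 + 0·287 = 385]
  row B: (287, 0, 1)   [0·385 + 1·287 = 287]
  385 = 1·287 + 98   → row C = row A − 1·row B = (98, 1, −1)   [check: 1·385 − 1·287 = 98]
  287 = 2·98 + 91   → row D = row B − 2·row C = (91, −2, 3)   [check: −2·385 + 3·287 = 91]
  98 = 1·91 + 7   → row E = row C − 1·row D = (7, 3, −4)   [check: 3·385 − 4·287 = 7]
  91 = 13·7 + 0   → remainder 0, stop. gcd = 7 (last nonzero row E).
So gcd(385, 287) = 7, with Bézout identity 3·385 − 4·287 = 7. Containment (⊇): the Bézout identity exhibits 7 as an element of (385, 287), giving (7) ⊆ (385, 287). Containment (⊆): since 7 | 385 and 7 | 287 (385 = 7·55, 287 = 7·41), every Z-linear combination of 385 and 287 is divisible by 7, so (385, 287) ⊆ (7). Therefore (385, 287) = (7), d = 7.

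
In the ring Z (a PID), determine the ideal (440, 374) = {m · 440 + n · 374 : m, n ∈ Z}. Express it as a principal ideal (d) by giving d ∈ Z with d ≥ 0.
In the PID Z, (a, b) is generated by gcd(a, b). Compute gcd(440, 374) with the extended Euclidean algorithm, tracking rows (r, s, t) with s·440 + t·374 = r:
  row A: (440, 1, 0)   [1·440 + 0·374 = 440]
  row B: (374, 0, 1)   [0·440 + 1·374 = 374]
  440 = 1·374 + 66   → row C = row A − 1·row B = (66, 1, −1)   [check: 1·440 − 1·374 = 66]
  374 = 5·66 + 44   → row D = row B − 5·row C = (44, −5, 6)   [check: −5·440 + 6·374 = 44]
  66 = 1·44 + 22   → row E = row C − 1·row D = (22, 6, −7)   [check: 6·440 − 7·374 = 22]
  44 = 2·22 + 0   → remainder 0, stop. gcd = 22 (last nonzero row E).
So gcd(440, 374) = 22, with Bézout identity 6·440 − 7·374 = 22. Containment (⊇): the Bézout identity exhibits 22 as an element of (440, 374), giving (22) ⊆ (440, 374). Containment (⊆): since 22 | 440 and 22 | 374 (440 = 22·20, 374 = 22·17), every Z-linear combination of 440 and 374 is divisible by 22, so (440, 374) ⊆ (22). Therefore (440, 374) = (22), d = 22.

Final answer: (440, 374) = (22); d = 22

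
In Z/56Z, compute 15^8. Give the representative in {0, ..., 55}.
1

Use repeated squaring. Binary(8) = 1000. Walk through the bits of the exponent 8 left-to-right: at each bit after the leading one, square the running value, then multiply by 15 if the bit is 1 (always reducing mod 56):
  bit 1 = 1 (leading): start with 15.
  bit 2 = 0: square 15^2 = 225 ≡ 1 (mod 56).
  bit 3 = 0: square 1^2 = 1 (mod 56).
  bit 4 = 0: square 1^2 = 1 (mod 56).
Final value: 15^8 ≡ 1 (mod 56).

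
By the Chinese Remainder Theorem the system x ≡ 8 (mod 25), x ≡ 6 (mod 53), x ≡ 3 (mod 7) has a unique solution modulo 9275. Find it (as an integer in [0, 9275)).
x ≡ 7108 (mod 9275); the representative in [0, 9275) is 7108

The moduli 25, 53, 7 are pairwise coprime, so by the CRT there is a unique solution mod 25·53·7 = 9275.
Solve by successive substitution. Start with x ≡ 8 (mod 25).
  Combine with x ≡ 6 (mod 53): write x = 8 + 25·t and require 8 + 25·t ≡ 6 (mod 53), i.e. 25·t ≡ 6 − 8 ≡ 51 (mod 53). Since 25^(−1) ≡ 17 (mod 53), t ≡ 17·51 ≡ 19 (mod 53). So x ≡ 8 + 25·19 = 483 (mod 1325).
  Combine with x ≡ 3 (mod 7): write x = 483 + 1325·t and require 483 + 1325·t ≡ 3 (mod 7), i.e. 1325·t ≡ 3 − 483 ≡ 3 (mod 7). Since 1325^(−1) ≡ 4 (mod 7) (1325 ≡ 2 (mod 7)), t ≡ 4·3 ≡ 5 (mod 7). So x ≡ 483 + 1325·5 = 7108 (mod 9275).
Unique solution in [0, 9275): x = 7108.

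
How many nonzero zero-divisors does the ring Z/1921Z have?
In Z/1921Z each nonzero element is either a unit (gcd with 1921 is 1) or a zero-divisor (gcd > 1). The number of units is φ(1921): factorise 1921 = 17 · 113, so φ(1921) = (17 − 1) · (113 − 1) = 16 · 112 = 1792. The nonzero elements number 1921 − 1 = 1920. Hence the nonzero zero-divisors number 1920 − 1792 = 128.

Final answer: Z/1921Z has 128 nonzero zero-divisors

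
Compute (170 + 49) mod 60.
Reduce the summands first: 170 ≡ 50 (mod 60), so 170 + 49 ≡ 50 + 49 (mod 60). 50 + 49 = 99; 99 = 1·60 + 39, so (170 + 49) mod 60 = 39.

Final answer: 39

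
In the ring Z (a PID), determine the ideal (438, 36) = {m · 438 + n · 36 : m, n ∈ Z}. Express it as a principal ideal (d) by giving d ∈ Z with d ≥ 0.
In the PID Z, (a, b) is generated by gcd(a, b). Compute gcd(438, 36) with the extended Euclidean algorithm, tracking rows (r, s, t) with s·438 + t·36 = r:
  row A: (438, 1, 0)   [1·438 + 0·36 = 438]
  row B: (36, 0, 1)   [0·438 + 1·36 = 36]
  438 = 12·36 + 6   → row C = row A − 12·row B = (6, 1, −12)   [check: 1·438 − 12·36 = 6]
  36 = 6·6 + 0   → remainder 0, stop. gcd = 6 (last nonzero row C).
So gcd(438, 36) = 6, with Bézout identity 1·438 − 12·36 = 6. Containment (⊇): the Bézout identity exhibits 6 as an element of (438, 36), giving (6) ⊆ (438, 36). Containment (⊆): since 6 | 438 and 6 | 36 (438 = 6·73, 36 = 6·6), every Z-linear combination of 438 and 36 is divisible by 6, so (438, 36) ⊆ (6). Therefore (438, 36) = (6), d = 6.

Final answer: (438, 36) = (6); d = 6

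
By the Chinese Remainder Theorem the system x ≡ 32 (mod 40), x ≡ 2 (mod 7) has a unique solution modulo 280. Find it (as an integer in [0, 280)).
x ≡ 72 (mod 280); the representative in [0, 280) is 72

The moduli 40, 7 are pairwise coprime, so by the CRT there is a unique solution mod 40·7 = 280.
Solve by successive substitution. Start with x ≡ 32 (mod 40).
  Combine with x ≡ 2 (mod 7): write x = 32 + 40·t and require 32 + 40·t ≡ 2 (mod 7), i.e. 40·t ≡ 2 − 32 ≡ 5 (mod 7). Since 40^(−1) ≡ 3 (mod 7) (40 ≡ 5 (mod 7)), t ≡ 3·5 ≡ 1 (mod 7). So x ≡ 32 + 40·1 = 72 (mod 280).
Unique solution in [0, 280): x = 72.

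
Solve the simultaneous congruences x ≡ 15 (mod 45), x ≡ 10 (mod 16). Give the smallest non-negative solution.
The moduli 45, 16 are pairwise coprime, so by the CRT there is a unique solution mod 45·16 = 720.
Solve by successive substitution. Start with x ≡ 15 (mod 45).
  Combine with x ≡ 10 (mod 16): write x = 15 + 45·t and require 15 + 45·t ≡ 10 (mod 16), i.e. 45·t ≡ 10 − 15 ≡ 11 (mod 16). Since 45^(−1) ≡ 5 (mod 16) (45 ≡ 13 (mod 16)), t ≡ 5·11 ≡ 7 (mod 16). So x ≡ 15 + 45·7 = 330 (mod 720).
Unique solution in [0, 720): x = 330.

Final answer: x ≡ 330 (mod 720); the representative in [0, 720) is 330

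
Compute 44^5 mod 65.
44

Use repeated squaring. Binary(5) = 101. Walk through the bits of the exponent 5 left-to-right: at each bit after the leading one, square the running value, then multiply by 44 if the bit is 1 (always reducing mod 65):
  bit 1 = 1 (leading): start with 44.
  bit 2 = 0: square 44^2 = 1936 ≡ 51 (mod 65).
  bit 3 = 1: square 51^2 = 2601 ≡ 1; bit is 1, so multiply 1·44 = 44 (mod 65).
Final value: 44^5 ≡ 44 (mod 65).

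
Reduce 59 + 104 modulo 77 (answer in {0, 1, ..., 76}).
9

Reduce the summands first: 104 ≡ 27 (mod 77), so 59 + 104 ≡ 59 + 27 (mod 77). 59 + 27 = 86; 86 = 1·77 + 9, so (59 + 104) mod 77 = 9.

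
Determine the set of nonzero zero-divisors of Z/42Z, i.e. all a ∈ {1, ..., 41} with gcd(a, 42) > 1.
nonzero zero-divisors of Z/42Z = {2, 3, 4, 6, 7, 8, 9, 10, 12, 14, 15, 16, 18, 20, 21, 22, 24, 26, 27, 28, 30, 32, 33, 34, 35, 36, 38, 39, 40}

An element a ∈ Z/42Z (with a ≠ 0) is a zero-divisor iff gcd(a, 42) > 1 (because a is a unit precisely when gcd(a, n) = 1, and in Z/nZ every nonzero, non-unit element is a zero-divisor). Scan a = 1, ..., 41 and keep those with gcd(a, 42) > 1:
  gcd(2, 42) = 2, gcd(3, 42) = 3, gcd(4, 42) = 2, gcd(6, 42) = 6, gcd(7, 42) = 7, gcd(8, 42) = 2, gcd(9, 42) = 3, gcd(10, 42) = 2, gcd(12, 42) = 6, gcd(14, 42) = 14, gcd(15, 42) = 3, gcd(16, 42) = 2, gcd(18, 42) = 6, gcd(20, 42) = 2, gcd(21, 42) = 21, gcd(22, 42) = 2, gcd(24, 42) = 6, gcd(26, 42) = 2, gcd(27, 42) = 3, gcd(28, 42) = 14, gcd(30, 42) = 6, gcd(32, 42) = 2, gcd(33, 42) = 3, gcd(34, 42) = 2, gcd(35, 42) = 7, gcd(36, 42) = 6, gcd(38, 42) = 2, gcd(39, 42) = 3, gcd(40, 42) = 2.
All other a ∈ {1, ..., 41} have gcd(a, 42) = 1 and are units. So the nonzero zero-divisors are exactly the 29 values of a appearing in this scan.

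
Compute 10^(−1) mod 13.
10^(−1) ≡ 4 (mod 13)

Apply the extended Euclidean algorithm to (13, 10), tracking rows (r, s, t) with s·13 + t·10 = r. Each division r_prev = q·r_cur + r_new produces the new row as (previous row) − q·(current row):
  row A: (13, 1, 0)   [1·13 + 0·10 = 13]
  row B: (10, 0, 1)   [0·13 + 1·10 = 10]
  13 = 1·10 + 3   → row C = row A − 1·row B = (3, 1, −1)   [check: 1·13 − 1·10 = 3]
  10 = 3·3 + 1   → row D = row B − 3·row C = (1, −3, 4)   [check: −3·13 + 4·10 = 1]
  3 = 3·1 + 0   → remainder 0, stop. gcd = 1 (last nonzero row D).
The gcd is 1, so 10 is invertible mod 13. The last nonzero row gives −3·13 + 4·10 = 1, so t = 4. So 10^(−1) ≡ 4 (mod 13). Verify: 10 · 4 = 40 ≡ 1 (mod 13). ✓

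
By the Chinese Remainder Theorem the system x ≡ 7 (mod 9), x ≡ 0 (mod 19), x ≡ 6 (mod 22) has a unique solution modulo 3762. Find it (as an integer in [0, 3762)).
The moduli 9, 19, 22 are pairwise coprime, so by the CRT there is a unique solution mod 9·19·22 = 3762.
Solve by successive substitution. Start with x ≡ 7 (mod 9).
  Combine with x ≡ 0 (mod 19): write x = 7 + 9·t and require 7 + 9·t ≡ 0 (mod 19), i.e. 9·t ≡ 0 − 7 ≡ 12 (mod 19). Since 9^(−1) ≡ 17 (mod 19), t ≡ 17·12 ≡ 14 (mod 19). So x ≡ 7 + 9·14 = 133 (mod 171).
  Combine with x ≡ 6 (mod 22): write x = 133 + 171·t and require 133 + 171·t ≡ 6 (mod 22), i.e. 171·t ≡ 6 − 133 ≡ 5 (mod 22). Since 171^(−1) ≡ 13 (mod 22) (171 ≡ 17 (mod 22)), t ≡ 13·5 ≡ 21 (mod 22). So x ≡ 133 + 171·21 = 3724 (mod 3762).
Unique solution in [0, 3762): x = 3724.

Final answer: x ≡ 3724 (mod 3762); the representative in [0, 3762) is 3724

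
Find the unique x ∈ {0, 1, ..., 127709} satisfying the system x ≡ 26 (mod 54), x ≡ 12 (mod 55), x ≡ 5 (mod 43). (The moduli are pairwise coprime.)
x ≡ 125522 (mod 127710); the representative in [0, 127710) is 125522

The moduli 54, 55, 43 are pairwise coprime, so by the CRT there is a unique solution mod 54·55·43 = 127710.
Solve by successive substitution. Start with x ≡ 26 (mod 54).
  Combine with x ≡ 12 (mod 55): write x = 26 + 54·t and require 26 + 54·t ≡ 12 (mod 55), i.e. 54·t ≡ 12 − 26 ≡ 41 (mod 55). Since 54^(−1) ≡ 54 (mod 55), t ≡ 54·41 ≡ 14 (mod 55). So x ≡ 26 + 54·14 = 782 (mod 2970).
  Combine with x ≡ 5 (mod 43): write x = 782 + 2970·t and require 782 + 2970·t ≡ 5 (mod 43), i.e. 2970·t ≡ 5 − 782 ≡ 40 (mod 43). Since 2970^(−1) ≡ 29 (mod 43) (2970 ≡ 3 (mod 43)), t ≡ 29·40 ≡ 42 (mod 43). So x ≡ 782 + 2970·42 = 125522 (mod 127710).
Unique solution in [0, 127710): x = 125522.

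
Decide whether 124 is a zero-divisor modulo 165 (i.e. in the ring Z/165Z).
gcd(124, 165) = 1, so 124 is a unit in Z/165Z (it has a multiplicative inverse). A unit cannot be a zero-divisor: if 124·b ≡ 0 then multiplying both sides by 124^(−1) gives b ≡ 0. So 124 is not a zero-divisor.

Final answer: NO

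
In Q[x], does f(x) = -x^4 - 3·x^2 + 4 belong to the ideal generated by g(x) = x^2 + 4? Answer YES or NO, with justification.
In Q[x] the ideal (g) consists of all multiples of g, so f ∈ (g) iff g | f, i.e. iff the remainder of f on division by g is 0. Divide f by g (g is monic, so eliminate the leading term of the running remainder at each step):
  leading term -x^4: subtract (-x^2)·g(x) = -x^4 - 4·x^2, leaving x^2 + 4
  leading term x^2: subtract (1)·g(x) = x^2 + 4, leaving 0
The remainder is 0, so f(x) = g(x) · h(x) with h(x) = 1 - x^2. Hence g | f, i.e. f ∈ (g).

Final answer: YES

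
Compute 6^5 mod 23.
Use repeated squaring. Binary(5) = 101. Walk through the bits of the exponent 5 left-to-right: at each bit after the leading one, square the running value, then multiply by 6 if the bit is 1 (always reducing mod 23):
  bit 1 = 1 (leading): start with 6.
  bit 2 = 0: square 6^2 = 36 ≡ 13 (mod 23).
  bit 3 = 1: square 13^2 = 169 ≡ 8; bit is 1, so multiply 8·6 = 48 ≡ 2 (mod 23).
Final value: 6^5 ≡ 2 (mod 23).

Final answer: 2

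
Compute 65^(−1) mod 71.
Apply the extended Euclidean algorithm to (71, 65), tracking rows (r, s, t) with s·71 + t·65 = r. Each division r_prev = q·r_cur + r_new produces the new row as (previous row) − q·(current row):
  row A: (71, 1, 0)   [1·71 + 0·65 = 71]
  row B: (65, 0, 1)   [0·71 + 1·65 = 65]
  71 = 1·65 + 6   → row C = row A − 1·row B = (6, 1, −1)   [check: 1·71 − 1·65 = 6]
  65 = 10·6 + 5   → row D = row B − 10·row C = (5, −10, 11)   [check: −10·71 + 11·65 = 5]
  6 = 1·5 + 1   → row E = row C − 1·row D = (1, 11, −12)   [check: 11·71 − 12·65 = 1]
  5 = 5·1 + 0   → remainder 0, stop. gcd = 1 (last nonzero row E).
The gcd is 1, so 65 is invertible mod 71. The last nonzero row gives 11·71 − 12·65 = 1, so t = −12. So 65^(−1) ≡ −12 ≡ 59 (mod 71). Verify: 65 · 59 = 3835 ≡ 1 (mod 71). ✓

Final answer: 65^(−1) ≡ 59 (mod 71)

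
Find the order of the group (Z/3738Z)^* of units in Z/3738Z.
|(Z/3738Z)^*| = 1056

(Z/3738Z)^* consists of the classes a with gcd(a, 3738) = 1, so its order is φ(3738). φ is multiplicative, with φ(p^e) = p^e − p^(e−1). Factorise 3738 = 2 · 3 · 7 · 89. Then
  φ(3738) = (2 − 1) · (3 − 1) · (7 − 1) · (89 − 1) = 1 · 2 · 6 · 88 = 1056.
Thus |(Z/3738Z)^*| = 1056.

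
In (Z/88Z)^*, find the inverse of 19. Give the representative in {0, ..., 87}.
Apply the extended Euclidean algorithm to (88, 19), tracking rows (r, s, t) with s·88 + t·19 = r. Each division r_prev = q·r_cur + r_new produces the new row as (previous row) − q·(current row):
  row A: (88, 1, 0)   [1·88 + 0·19 = 88]
  row B: (19, 0, 1)   [0·88 + 1·19 = 19]
  88 = 4·19 + 12   → row C = row A − 4·row B = (12, 1, −4)   [check: 1·88 − 4·19 = 12]
  19 = 1·12 + 7   → row D = row B − 1·row C = (7, −1, 5)   [check: −1·88 + 5·19 = 7]
  12 = 1·7 + 5   → row E = row C − 1·row D = (5, 2, −9)   [check: 2·88 − 9·19 = 5]
  7 = 1·5 + 2   → row F = row D − 1·row E = (2, −3, 14)   [check: −3·88 + 14·19 = 2]
  5 = 2·2 + 1   → row G = row E − 2·row F = (1, 8, −37)   [check: 8·88 − 37·19 = 1]
  2 = 2·1 + 0   → remainder 0, stop. gcd = 1 (last nonzero row G).
The gcd is 1, so 19 is invertible mod 88. The last nonzero row gives 8·88 − 37·19 = 1, so t = −37. So 19^(−1) ≡ −37 ≡ 51 (mod 88). Verify: 19 · 51 = 969 ≡ 1 (mod 88). ✓

Final answer: 19^(−1) ≡ 51 (mod 88)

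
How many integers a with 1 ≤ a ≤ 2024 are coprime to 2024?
The number of a ∈ {1, ..., 2024} with gcd(a, 2024) = 1 is by definition Euler's totient φ(2024). φ is multiplicative, with φ(p^e) = p^e − p^(e−1). Factorise 2024 = 2^3 · 11 · 23. Then
  φ(2024) = (2^3 − 2^2) · (11 − 1) · (23 − 1) = 4 · 10 · 22 = 880.
So there are 880 such integers.

Final answer: 880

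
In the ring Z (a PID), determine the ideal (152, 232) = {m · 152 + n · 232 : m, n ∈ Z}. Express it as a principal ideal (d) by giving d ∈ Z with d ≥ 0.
In the PID Z, (a, b) is generated by gcd(a, b). Compute gcd(232, 152) with the extended Euclidean algorithm, tracking rows (r, s, t) with s·232 + t·152 = r:
  row A: (232, 1, 0)   [1·232 + 0·152 = 232]
  row B: (152, 0, 1)   [0·232 + 1·152 = 152]
  232 = 1·152 + 80   → row C = row A − 1·row B = (80, 1, −1)   [check: 1·232 − 1·152 = 80]
  152 = 1·80 + 72   → row D = row B − 1·row C = (72, −1, 2)   [check: −1·232 + 2·152 = 72]
  80 = 1·72 + 8   → row E = row C − 1·row D = (8, 2, −3)   [check: 2·232 − 3·152 = 8]
  72 = 9·8 + 0   → remainder 0, stop. gcd = 8 (last nonzero row E).
So gcd(152, 232) = 8, with Bézout identity 2·232 − 3·152 = 8. Containment (⊇): the Bézout identity exhibits 8 as an element of (152, 232), giving (8) ⊆ (152, 232). Containment (⊆): since 8 | 152 and 8 | 232 (152 = 8·19, 232 = 8·29), every Z-linear combination of 152 and 232 is divisible by 8, so (152, 232) ⊆ (8). Therefore (152, 232) = (8), d = 8.

Final answer: (152, 232) = (8); d = 8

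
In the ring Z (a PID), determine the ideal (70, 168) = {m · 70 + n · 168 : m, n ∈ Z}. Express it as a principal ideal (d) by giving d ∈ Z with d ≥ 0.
In the PID Z, (a, b) is generated by gcd(a, b). Compute gcd(168, 70) with the extended Euclidean algorithm, tracking rows (r, s, t) with s·168 + t·70 = r:
  row A: (168, 1, 0)   [1·168 + 0·70 = 168]
  row B: (70, 0, 1)   [0·168 + 1·70 = 70]
  168 = 2·70 + 28   → row C = row A − 2·row B = (28, 1, −2)   [check: 1·168 − 2·70 = 28]
  70 = 2·28 + 14   → row D = row B − 2·row C = (14, −2, 5)   [check: −2·168 + 5·70 = 14]
  28 = 2·14 + 0   → remainder 0, stop. gcd = 14 (last nonzero row D).
So gcd(70, 168) = 14, with Bézout identity −2·168 + 5·70 = 14. Containment (⊇): the Bézout identity exhibits 14 as an element of (70, 168), giving (14) ⊆ (70, 168). Containment (⊆): since 14 | 70 and 14 | 168 (70 = 14·5, 168 = 14·12), every Z-linear combination of 70 and 168 is divisible by 14, so (70, 168) ⊆ (14). Therefore (70, 168) = (14), d = 14.

Final answer: (70, 168) = (14); d = 14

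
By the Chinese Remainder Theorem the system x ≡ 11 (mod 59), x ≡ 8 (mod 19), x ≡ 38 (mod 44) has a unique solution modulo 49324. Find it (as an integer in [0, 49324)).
x ≡ 30750 (mod 49324); the representative in [0, 49324) is 30750

The moduli 59, 19, 44 are pairwise coprime, so by the CRT there is a unique solution mod 59·19·44 = 49324.
Solve by successive substitution. Start with x ≡ 11 (mod 59).
  Combine with x ≡ 8 (mod 19): write x = 11 + 59·t and require 11 + 59·t ≡ 8 (mod 19), i.e. 59·t ≡ 8 − 11 ≡ 16 (mod 19). Since 59^(−1) ≡ 10 (mod 19) (59 ≡ 2 (mod 19)), t ≡ 10·16 ≡ 8 (mod 19). So x ≡ 11 + 59·8 = 483 (mod 1121).
  Combine with x ≡ 38 (mod 44): write x = 483 + 1121·t and require 483 + 1121·t ≡ 38 (mod 44), i.e. 1121·t ≡ 38 − 483 ≡ 39 (mod 44). Since 1121^(−1) ≡ 21 (mod 44) (1121 ≡ 21 (mod 44)), t ≡ 21·39 ≡ 27 (mod 44). So x ≡ 483 + 1121·27 = 30750 (mod 49324).
Unique solution in [0, 49324): x = 30750.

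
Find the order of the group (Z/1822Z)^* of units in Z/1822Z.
(Z/1822Z)^* consists of the classes a with gcd(a, 1822) = 1, so its order is φ(1822). φ is multiplicative, with φ(p^e) = p^e − p^(e−1). Factorise 1822 = 2 · 911. Then
  φ(1822) = (2 − 1) · (911 − 1) = 1 · 910 = 910.
Thus |(Z/1822Z)^*| = 910.

Final answer: |(Z/1822Z)^*| = 910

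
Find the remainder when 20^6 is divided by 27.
Use repeated squaring. Binary(6) = 110. Walk through the bits of the exponent 6 left-to-right: at each bit after the leading one, square the running value, then multiply by 20 if the bit is 1 (always reducing mod 27):
  bit 1 = 1 (leading): start with 20.
  bit 2 = 1: square 20^2 = 400 ≡ 22; bit is 1, so multiply 22·20 = 440 ≡ 8 (mod 27).
  bit 3 = 0: square 8^2 = 64 ≡ 10 (mod 27).
Final value: 20^6 ≡ 10 (mod 27).

Final answer: 10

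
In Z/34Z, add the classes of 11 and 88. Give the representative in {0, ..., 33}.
31

Reduce the summands first: 88 ≡ 20 (mod 34), so 11 + 88 ≡ 11 + 20 (mod 34). 11 + 20 = 31; 31 = 0·34 + 31, so (11 + 88) mod 34 = 31.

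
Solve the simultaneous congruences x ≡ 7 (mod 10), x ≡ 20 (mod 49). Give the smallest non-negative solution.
The moduli 10, 49 are pairwise coprime, so by the CRT there is a unique solution mod 10·49 = 490.
Solve by successive substitution. Start with x ≡ 7 (mod 10).
  Combine with x ≡ 20 (mod 49): write x = 7 + 10·t and require 7 + 10·t ≡ 20 (mod 49), i.e. 10·t ≡ 20 − 7 ≡ 13 (mod 49). Since 10^(−1) ≡ 5 (mod 49), t ≡ 5·13 ≡ 16 (mod 49). So x ≡ 7 + 10·16 = 167 (mod 490).
Unique solution in [0, 490): x = 167.

Final answer: x ≡ 167 (mod 490); the representative in [0, 490) is 167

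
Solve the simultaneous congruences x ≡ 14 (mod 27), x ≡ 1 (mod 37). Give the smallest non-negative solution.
x ≡ 149 (mod 999); the representative in [0, 999) is 149

The moduli 27, 37 are pairwise coprime, so by the CRT there is a unique solution mod 27·37 = 999.
Solve by successive substitution. Start with x ≡ 14 (mod 27).
  Combine with x ≡ 1 (mod 37): write x = 14 + 27·t and require 14 + 27·t ≡ 1 (mod 37), i.e. 27·t ≡ 1 − 14 ≡ 24 (mod 37). Since 27^(−1) ≡ 11 (mod 37), t ≡ 11·24 ≡ 5 (mod 37). So x ≡ 14 + 27·5 = 149 (mod 999).
Unique solution in [0, 999): x = 149.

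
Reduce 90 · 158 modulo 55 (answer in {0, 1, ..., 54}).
Reduce the factors first: 90 ≡ 35, 158 ≡ 48 (mod 55), so 90 · 158 ≡ 35 · 48 (mod 55). 35 · 48 = 1680. Dividing by 55: 1680 = 30·55 + 30. So (90 · 158) mod 55 = 30.

Final answer: 30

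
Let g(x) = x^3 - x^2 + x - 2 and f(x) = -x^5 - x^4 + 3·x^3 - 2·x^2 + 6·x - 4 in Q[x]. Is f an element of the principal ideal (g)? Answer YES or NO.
YES

In Q[x] the ideal (g) consists of all multiples of g, so f ∈ (g) iff g | f, i.e. iff the remainder of f on division by g is 0. Divide f by g (g is monic, so eliminate the leading term of the running remainder at each step):
  leading term -x^5: subtract (-x^2)·g(x) = -x^5 + x^4 - x^3 + 2·x^2, leaving -2·x^4 + 4·x^3 - 4·x^2 + 6·x - 4
  leading term -2·x^4: subtract (-2·x)·g(x) = -2·x^4 + 2·x^3 - 2·x^2 + 4·x, leaving 2·x^3 - 2·x^2 + 2·x - 4
  leading term 2·x^3: subtract (2)·g(x) = 2·x^3 - 2·x^2 + 2·x - 4, leaving 0
The remainder is 0, so f(x) = g(x) · h(x) with h(x) = -x^2 - 2·x + 2. Hence g | f, i.e. f ∈ (g).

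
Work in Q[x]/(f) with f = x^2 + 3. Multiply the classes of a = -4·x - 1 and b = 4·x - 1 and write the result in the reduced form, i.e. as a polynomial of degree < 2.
a · b ≡ 49 (mod f(x))

First multiply in Q[x] without reducing: a · b = 1 - 16·x^2. Now divide by f(x) = x^2 + 3, eliminating the leading term at each step:
  leading term -16·x^2: subtract (-16)·f(x) = -16·x^2 - 48, leaving 49
The degree is now < 2, so this is the remainder. Hence a · b ≡ 49 in Q[x]/(f).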